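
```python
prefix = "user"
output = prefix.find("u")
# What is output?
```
Trace:
  prefix='user'
  prefix='user', output=0

Final answer: 0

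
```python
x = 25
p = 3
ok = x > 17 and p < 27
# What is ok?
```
Trace:
  x=25
  x=25, p=3
  x=25, p=3, ok=True

Final answer: True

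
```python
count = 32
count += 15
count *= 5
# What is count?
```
Trace:
  count=32
  count=47
  count=235

Final answer: 235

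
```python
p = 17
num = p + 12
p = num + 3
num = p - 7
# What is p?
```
Trace:
  p=17
  p=17, num=29
  p=32, num=29
  p=32, num=25

Final answer: 32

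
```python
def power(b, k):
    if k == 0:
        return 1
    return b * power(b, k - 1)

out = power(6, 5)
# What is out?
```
Call trace:
power(b=6, k=5)
  power(b=6, k=4)
    power(b=6, k=3)
      power(b=6, k=2)
        power(b=6, k=1)
          power(b=6, k=0)
          -> return 1
        -> return 6
      -> return 36
    -> return 216
  -> return 1296
-> return 7776

Final answer: 7776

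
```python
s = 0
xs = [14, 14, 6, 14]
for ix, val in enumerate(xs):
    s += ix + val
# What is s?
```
Trace:
  s=0
  s=14, ix=0, val=14
  s=29, ix=1, val=14
  s=37, ix=2, val=6
  s=54, ix=3, val=14

Final answer: 54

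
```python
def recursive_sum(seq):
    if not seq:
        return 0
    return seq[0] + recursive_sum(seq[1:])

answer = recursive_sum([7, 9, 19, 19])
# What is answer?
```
Call trace:
recursive_sum(seq=[7, 9, 19, 19])
  recursive_sum(seq=[9, 19, 19])
    recursive_sum(seq=[19, 19])
      recursive_sum(seq=[19])
        recursive_sum(seq=[])
        -> return 0
      -> return 19
    -> return 38
  -> return 47
-> return 54

Final answer: 54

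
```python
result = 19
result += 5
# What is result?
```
Trace:
  result=19
  result=24

Final answer: 24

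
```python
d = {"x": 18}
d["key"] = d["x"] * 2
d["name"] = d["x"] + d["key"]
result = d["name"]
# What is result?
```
Trace:
  d={'x': 18}
  d={'x': 18, 'key': 36}
  d={'x': 18, 'key': 36, 'name': 54}
  d={'x': 18, 'key': 36, 'name': 54}, result=54

Final answer: 54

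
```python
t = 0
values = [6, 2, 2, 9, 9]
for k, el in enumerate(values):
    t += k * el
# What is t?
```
Trace:
  t=0
  t=0, k=0, el=6
  t=2, k=1, el=2
  t=6, k=2, el=2
  t=33, k=3, el=9
  t=69, k=4, el=9

Final answer: 69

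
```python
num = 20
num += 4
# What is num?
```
Trace:
  num=20
  num=24

Final answer: 24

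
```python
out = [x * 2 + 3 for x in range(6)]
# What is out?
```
Trace:
  x=0
  x=1
  x=2
  x=3
  x=4
  x=5
  out=[3, 5, 7, 9, 11, 13]

Final answer: [3, 5, 7, 9, 11, 13]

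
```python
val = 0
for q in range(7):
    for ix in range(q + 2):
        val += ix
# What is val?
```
Trace:
  val=0
  val=0, q=0, ix=0
  val=1, q=0, ix=1
  val=1, q=1, ix=0
  val=2, q=1, ix=1
  val=4, q=1, ix=2
  val=4, q=2, ix=0
  val=5, q=2, ix=1
  val=7, q=2, ix=2
  val=10, q=2, ix=3
  val=10, q=3, ix=0
  val=11, q=3, ix=1
  val=13, q=3, ix=2
  val=16, q=3, ix=3
  val=20, q=3, ix=4
  val=20, q=4, ix=0
  val=21, q=4, ix=1
  val=23, q=4, ix=2
  val=26, q=4, ix=3
  val=30, q=4, ix=4
  val=35, q=4, ix=5
  val=35, q=5, ix=0
  val=36, q=5, ix=1
  val=38, q=5, ix=2
  val=41, q=5, ix=3
  val=45, q=5, ix=4
  val=50, q=5, ix=5
  val=56, q=5, ix=6
  val=56, q=6, ix=0
  val=57, q=6, ix=1
  val=59, q=6, ix=2
  val=62, q=6, ix=3
  val=66, q=6, ix=4
  val=71, q=6, ix=5
  val=77, q=6, ix=6
  val=84, q=6, ix=7

Final answer: 84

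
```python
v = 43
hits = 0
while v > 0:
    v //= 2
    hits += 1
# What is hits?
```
Trace:
  v=43
  v=43, hits=0
  v=21, hits=1
  v=10, hits=2
  v=5, hits=3
  v=2, hits=4
  v=1, hits=5
  v=0, hits=6

Final answer: 6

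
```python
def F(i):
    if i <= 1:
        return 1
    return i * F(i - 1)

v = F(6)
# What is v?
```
Call trace:
F(i=6)
  F(i=5)
    F(i=4)
      F(i=3)
        F(i=2)
          F(i=1)
          -> return 1
        -> return 2
      -> return 6
    -> return 24
  -> return 120
-> return 720

Final answer: 720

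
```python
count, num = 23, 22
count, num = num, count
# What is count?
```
Trace:
  count=23, num=22
  count=22, num=23

Final answer: 22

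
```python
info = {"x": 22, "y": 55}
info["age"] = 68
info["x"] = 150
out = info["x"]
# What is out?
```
Trace:
  info={'x': 22, 'y': 55}
  info={'x': 22, 'y': 55, 'age': 68}
  info={'x': 150, 'y': 55, 'age': 68}
  info={'x': 150, 'y': 55, 'age': 68}, out=150

Final answer: 150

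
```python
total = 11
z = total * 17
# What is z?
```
Trace:
  total=11
  total=11, z=187

Final answer: 187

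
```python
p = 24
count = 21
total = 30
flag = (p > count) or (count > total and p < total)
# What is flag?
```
Trace:
  p=24
  p=24, count=21
  p=24, count=21, total=30
  p=24, count=21, total=30, flag=True

Final answer: True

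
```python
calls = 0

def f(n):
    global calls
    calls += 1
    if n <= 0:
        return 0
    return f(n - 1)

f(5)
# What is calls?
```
Call trace:
f(n=5)
  f(n=4)
    f(n=3)
      f(n=2)
        f(n=1)
          f(n=0)
          -> return 0
        -> return 0
      -> return 0
    -> return 0
  -> return 0
-> return 0

calls is incremented once per call. f is entered once for each n = 5, 4, 3, 2, 1, 0 (the n <= 0 call returns without recursing), i.e. 5 + 1 calls.
calls = 6

Final answer: 6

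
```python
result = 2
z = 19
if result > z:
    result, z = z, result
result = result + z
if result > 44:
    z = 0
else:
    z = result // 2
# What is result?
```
Trace:
  result=2
  result=2, z=19
  result=2, z=19
  result=21, z=19
  result=21, z=10

Final answer: 21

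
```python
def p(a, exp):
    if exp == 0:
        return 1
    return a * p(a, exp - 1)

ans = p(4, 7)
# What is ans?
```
Call trace:
p(a=4, exp=7)
  p(a=4, exp=6)
    p(a=4, exp=5)
      p(a=4, exp=4)
        p(a=4, exp=3)
          p(a=4, exp=2)
            p(a=4, exp=1)
              p(a=4, exp=0)
              -> return 1
            -> return 4
          -> return 16
        -> return 64
      -> return 256
    -> return 1024
  -> return 4096
-> return 16384

Final answer: 16384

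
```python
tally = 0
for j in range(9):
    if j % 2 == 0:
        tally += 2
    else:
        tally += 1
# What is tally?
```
Trace:
  tally=0
  tally=2, j=0
  tally=3, j=1
  tally=5, j=2
  tally=6, j=3
  tally=8, j=4
  tally=9, j=5
  tally=11, j=6
  tally=12, j=7
  tally=14, j=8

Final answer: 14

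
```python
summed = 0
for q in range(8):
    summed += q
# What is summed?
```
Trace:
  summed=0
  summed=0, q=0
  summed=1, q=1
  summed=3, q=2
  summed=6, q=3
  summed=10, q=4
  summed=15, q=5
  summed=21, q=6
  summed=28, q=7

Final answer: 28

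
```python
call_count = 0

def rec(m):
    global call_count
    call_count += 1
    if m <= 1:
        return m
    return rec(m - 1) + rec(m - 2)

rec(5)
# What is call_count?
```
Call trace (a repeated sub-call is expanded the first time; later identical calls just restate its return value):
rec(m=5)
  rec(m=4)
    rec(m=3)
      rec(m=2)
        rec(m=1)
        -> return 1
        rec(m=0)
        -> return 0
      -> return 1
      rec(m=1)
      -> return 1
    -> return 2
    rec(m=2) -> return 1  (same call as traced above)
  -> return 3
  rec(m=3) -> return 2  (same call as traced above)
-> return 5

call_count is incremented once per call, so count the calls in each subtree. Let C(m) = number of calls made by rec(m).
C(0) = C(1) = 1 (base case, no recursion); C(m) = 1 + C(m - 1) + C(m - 2) otherwise.
C(2) = 1 + C(1) + C(0) = 1 + 1 + 1 = 3
C(3) = 1 + C(2) + C(1) = 1 + 3 + 1 = 5
C(4) = 1 + C(3) + C(2) = 1 + 5 + 3 = 9
C(5) = 1 + C(4) + C(3) = 1 + 9 + 5 = 15
call_count = C(5) = 15

Final answer: 15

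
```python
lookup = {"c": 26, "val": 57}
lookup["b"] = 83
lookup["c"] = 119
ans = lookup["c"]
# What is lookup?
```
Trace:
  lookup={'c': 26, 'val': 57}
  lookup={'c': 26, 'val': 57, 'b': 83}
  lookup={'c': 119, 'val': 57, 'b': 83}
  lookup={'c': 119, 'val': 57, 'b': 83}, ans=119

Final answer: {'c': 119, 'val': 57, 'b': 83}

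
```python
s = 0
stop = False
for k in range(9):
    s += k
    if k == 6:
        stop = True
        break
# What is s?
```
Trace:
  s=0
  s=0, stop=False
  s=0, stop=False, k=0
  s=1, stop=False, k=1
  s=3, stop=False, k=2
  s=6, stop=False, k=3
  s=10, stop=False, k=4
  s=15, stop=False, k=5
  s=21, stop=True, k=6

Final answer: 21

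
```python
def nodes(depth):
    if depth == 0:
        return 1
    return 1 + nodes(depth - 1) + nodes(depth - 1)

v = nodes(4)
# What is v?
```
Call trace (a repeated sub-call is expanded the first time; later identical calls just restate its return value):
nodes(depth=4)
  nodes(depth=3)
    nodes(depth=2)
      nodes(depth=1)
        nodes(depth=0)
        -> return 1
        nodes(depth=0)
        -> return 1
      -> return 3
      nodes(depth=1) -> return 3  (same call as traced above)
    -> return 7
    nodes(depth=2) -> return 7  (same call as traced above)
  -> return 15
  nodes(depth=3) -> return 15  (same call as traced above)
-> return 31

Final answer: 31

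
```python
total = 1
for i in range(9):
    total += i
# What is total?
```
Trace:
  total=1
  total=1, i=0
  total=2, i=1
  total=4, i=2
  total=7, i=3
  total=11, i=4
  total=16, i=5
  total=22, i=6
  total=29, i=7
  total=37, i=8

Final answer: 37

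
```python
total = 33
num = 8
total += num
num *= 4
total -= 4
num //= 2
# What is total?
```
Trace:
  total=33
  total=33, num=8
  total=41, num=8
  total=41, num=32
  total=37, num=32
  total=37, num=16

Final answer: 37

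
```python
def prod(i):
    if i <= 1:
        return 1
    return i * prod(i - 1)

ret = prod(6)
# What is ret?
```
Call trace:
prod(i=6)
  prod(i=5)
    prod(i=4)
      prod(i=3)
        prod(i=2)
          prod(i=1)
          -> return 1
        -> return 2
      -> return 6
    -> return 24
  -> return 120
-> return 720

Final answer: 720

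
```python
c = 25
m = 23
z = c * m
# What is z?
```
Trace:
  c=25
  c=25, m=23
  c=25, m=23, z=575

Final answer: 575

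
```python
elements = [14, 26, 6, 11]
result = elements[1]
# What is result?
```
Trace:
  elements=[14, 26, 6, 11]
  elements=[14, 26, 6, 11], result=26

Final answer: 26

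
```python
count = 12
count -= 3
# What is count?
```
Trace:
  count=12
  count=9

Final answer: 9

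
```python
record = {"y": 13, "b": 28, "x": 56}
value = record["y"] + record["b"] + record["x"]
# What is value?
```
Trace:
  record={'y': 13, 'b': 28, 'x': 56}
  record={'y': 13, 'b': 28, 'x': 56}, value=97

Final answer: 97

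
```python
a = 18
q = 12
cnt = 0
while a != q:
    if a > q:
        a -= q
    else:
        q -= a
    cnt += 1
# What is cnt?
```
Trace:
  a=18
  a=18, q=12
  a=18, q=12, cnt=0
  a=6, q=12, cnt=1
  a=6, q=6, cnt=2

Final answer: 2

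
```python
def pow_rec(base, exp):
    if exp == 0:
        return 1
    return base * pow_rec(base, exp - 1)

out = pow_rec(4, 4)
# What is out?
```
Call trace:
pow_rec(base=4, exp=4)
  pow_rec(base=4, exp=3)
    pow_rec(base=4, exp=2)
      pow_rec(base=4, exp=1)
        pow_rec(base=4, exp=0)
        -> return 1
      -> return 4
    -> return 16
  -> return 64
-> return 256

Final answer: 256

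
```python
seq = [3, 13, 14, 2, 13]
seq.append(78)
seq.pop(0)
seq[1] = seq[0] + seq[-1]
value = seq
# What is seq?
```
Trace:
  seq=[3, 13, 14, 2, 13]
  seq=[3, 13, 14, 2, 13, 78]
  seq=[13, 14, 2, 13, 78]
  seq=[13, 91, 2, 13, 78]
  seq=[13, 91, 2, 13, 78], value=[13, 91, 2, 13, 78]

Final answer: [13, 91, 2, 13, 78]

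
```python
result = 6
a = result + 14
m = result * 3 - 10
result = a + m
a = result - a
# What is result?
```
Trace:
  result=6
  result=6, a=20
  result=6, a=20, m=8
  result=28, a=20, m=8
  result=28, a=8, m=8

Final answer: 28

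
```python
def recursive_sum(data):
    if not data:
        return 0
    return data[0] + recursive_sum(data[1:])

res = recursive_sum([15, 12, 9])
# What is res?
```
Call trace:
recursive_sum(data=[15, 12, 9])
  recursive_sum(data=[12, 9])
    recursive_sum(data=[9])
      recursive_sum(data=[])
      -> return 0
    -> return 9
  -> return 21
-> return 36

Final answer: 36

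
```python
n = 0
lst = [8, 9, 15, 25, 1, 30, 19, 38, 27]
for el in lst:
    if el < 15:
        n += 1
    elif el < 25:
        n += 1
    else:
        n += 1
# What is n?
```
Trace:
  n=0
  n=1, el=8
  n=2, el=9
  n=3, el=15
  n=4, el=25
  n=5, el=1
  n=6, el=30
  n=7, el=19
  n=8, el=38
  n=9, el=27

Final answer: 9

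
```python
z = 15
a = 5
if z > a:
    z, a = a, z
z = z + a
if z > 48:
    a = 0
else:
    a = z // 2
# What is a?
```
Trace:
  z=15
  z=15, a=5
  z=5, a=15
  z=20, a=15
  z=20, a=10

Final answer: 10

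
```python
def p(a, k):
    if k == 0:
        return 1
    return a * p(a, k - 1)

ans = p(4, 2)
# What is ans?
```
Call trace:
p(a=4, k=2)
  p(a=4, k=1)
    p(a=4, k=0)
    -> return 1
  -> return 4
-> return 16

Final answer: 16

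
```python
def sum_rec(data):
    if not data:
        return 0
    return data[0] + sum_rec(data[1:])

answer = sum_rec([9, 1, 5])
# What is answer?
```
Call trace:
sum_rec(data=[9, 1, 5])
  sum_rec(data=[1, 5])
    sum_rec(data=[5])
      sum_rec(data=[])
      -> return 0
    -> return 5
  -> return 6
-> return 15

Final answer: 15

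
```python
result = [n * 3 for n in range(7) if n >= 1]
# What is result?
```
Trace:
  n=0
  n=1
  n=2
  n=3
  n=4
  n=5
  n=6
  result=[3, 6, 9, 12, 15, 18]

Final answer: [3, 6, 9, 12, 15, 18]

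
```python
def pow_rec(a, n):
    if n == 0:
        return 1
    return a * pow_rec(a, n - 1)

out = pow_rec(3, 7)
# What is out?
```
Call trace:
pow_rec(a=3, n=7)
  pow_rec(a=3, n=6)
    pow_rec(a=3, n=5)
      pow_rec(a=3, n=4)
        pow_rec(a=3, n=3)
          pow_rec(a=3, n=2)
            pow_rec(a=3, n=1)
              pow_rec(a=3, n=0)
              -> return 1
            -> return 3
          -> return 9
        -> return 27
      -> return 81
    -> return 243
  -> return 729
-> return 2187

Final answer: 2187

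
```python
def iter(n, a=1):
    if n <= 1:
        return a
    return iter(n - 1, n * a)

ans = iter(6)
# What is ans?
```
Call trace:
iter(n=6, a=1)
  iter(n=5, a=6)
    iter(n=4, a=30)
      iter(n=3, a=120)
        iter(n=2, a=360)
          iter(n=1, a=720)
          -> return 720
        -> return 720
      -> return 720
    -> return 720
  -> return 720
-> return 720

Final answer: 720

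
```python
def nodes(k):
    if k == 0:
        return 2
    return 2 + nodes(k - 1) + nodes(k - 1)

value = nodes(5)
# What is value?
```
Call trace (a repeated sub-call is expanded the first time; later identical calls just restate its return value):
nodes(k=5)
  nodes(k=4)
    nodes(k=3)
      nodes(k=2)
        nodes(k=1)
          nodes(k=0)
          -> return 2
          nodes(k=0)
          -> return 2
        -> return 6
        nodes(k=1) -> return 6  (same call as traced above)
      -> return 14
      nodes(k=2) -> return 14  (same call as traced above)
    -> return 30
    nodes(k=3) -> return 30  (same call as traced above)
  -> return 62
  nodes(k=4) -> return 62  (same call as traced above)
-> return 126

Final answer: 126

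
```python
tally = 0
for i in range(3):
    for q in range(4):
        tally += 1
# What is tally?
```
Trace:
  tally=0
  tally=1, i=0, q=0
  tally=2, i=0, q=1
  tally=3, i=0, q=2
  tally=4, i=0, q=3
  tally=5, i=1, q=0
  tally=6, i=1, q=1
  tally=7, i=1, q=2
  tally=8, i=1, q=3
  tally=9, i=2, q=0
  tally=10, i=2, q=1
  tally=11, i=2, q=2
  tally=12, i=2, q=3

Final answer: 12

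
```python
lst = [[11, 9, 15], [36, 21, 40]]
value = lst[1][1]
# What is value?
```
Trace:
  lst=[[11, 9, 15], [36, 21, 40]]
  lst=[[11, 9, 15], [36, 21, 40]], value=21

Final answer: 21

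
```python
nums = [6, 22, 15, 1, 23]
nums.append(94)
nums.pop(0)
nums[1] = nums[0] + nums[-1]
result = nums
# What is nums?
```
Trace:
  nums=[6, 22, 15, 1, 23]
  nums=[6, 22, 15, 1, 23, 94]
  nums=[22, 15, 1, 23, 94]
  nums=[22, 116, 1, 23, 94]
  nums=[22, 116, 1, 23, 94], result=[22, 116, 1, 23, 94]

Final answer: [22, 116, 1, 23, 94]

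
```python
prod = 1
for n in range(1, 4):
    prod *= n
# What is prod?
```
Trace:
  prod=1
  prod=1, n=1
  prod=2, n=2
  prod=6, n=3

Final answer: 6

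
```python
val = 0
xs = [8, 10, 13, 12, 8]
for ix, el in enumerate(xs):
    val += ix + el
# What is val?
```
Trace:
  val=0
  val=8, ix=0, el=8
  val=19, ix=1, el=10
  val=34, ix=2, el=13
  val=49, ix=3, el=12
  val=61, ix=4, el=8

Final answer: 61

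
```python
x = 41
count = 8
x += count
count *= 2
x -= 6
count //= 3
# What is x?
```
Trace:
  x=41
  x=41, count=8
  x=49, count=8
  x=49, count=16
  x=43, count=16
  x=43, count=5

Final answer: 43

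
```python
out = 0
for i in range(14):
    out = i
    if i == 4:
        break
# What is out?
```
Trace:
  out=0
  out=0, i=0
  out=1, i=1
  out=2, i=2
  out=3, i=3
  out=4, i=4

Final answer: 4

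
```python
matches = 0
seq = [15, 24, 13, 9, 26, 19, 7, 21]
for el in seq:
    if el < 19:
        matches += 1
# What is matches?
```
Trace:
  matches=0
  matches=1, el=15
  matches=1, el=24
  matches=2, el=13
  matches=3, el=9
  matches=3, el=26
  matches=3, el=19
  matches=4, el=7
  matches=4, el=21

Final answer: 4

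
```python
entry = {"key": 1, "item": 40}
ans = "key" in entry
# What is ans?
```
Trace:
  entry={'key': 1, 'item': 40}
  entry={'key': 1, 'item': 40}, ans=True

Final answer: True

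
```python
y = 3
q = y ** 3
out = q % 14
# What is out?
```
Trace:
  y=3
  y=3, q=27
  y=3, q=27, out=13

Final answer: 13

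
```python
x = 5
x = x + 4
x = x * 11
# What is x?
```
Trace:
  x=5
  x=9
  x=99

Final answer: 99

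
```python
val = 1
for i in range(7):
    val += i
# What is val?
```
Trace:
  val=1
  val=1, i=0
  val=2, i=1
  val=4, i=2
  val=7, i=3
  val=11, i=4
  val=16, i=5
  val=22, i=6

Final answer: 22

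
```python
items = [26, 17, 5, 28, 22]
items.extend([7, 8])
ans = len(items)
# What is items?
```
Trace:
  items=[26, 17, 5, 28, 22]
  items=[26, 17, 5, 28, 22, 7, 8]
  items=[26, 17, 5, 28, 22, 7, 8], ans=7

Final answer: [26, 17, 5, 28, 22, 7, 8]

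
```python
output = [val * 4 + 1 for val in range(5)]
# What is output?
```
Trace:
  val=0
  val=1
  val=2
  val=3
  val=4
  output=[1, 5, 9, 13, 17]

Final answer: [1, 5, 9, 13, 17]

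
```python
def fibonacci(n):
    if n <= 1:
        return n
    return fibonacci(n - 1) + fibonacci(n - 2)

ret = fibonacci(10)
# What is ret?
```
Call trace (a repeated sub-call is expanded the first time; later identical calls just restate its return value):
fibonacci(n=10)
  fibonacci(n=9)
    fibonacci(n=8)
      fibonacci(n=7)
        fibonacci(n=6)
          fibonacci(n=5)
            fibonacci(n=4)
              fibonacci(n=3)
                fibonacci(n=2)
                  fibonacci(n=1)
                  -> return 1
                  fibonacci(n=0)
                  -> return 0
                -> return 1
                fibonacci(n=1)
                -> return 1
              -> return 2
              fibonacci(n=2) -> return 1  (same call as traced above)
            -> return 3
            fibonacci(n=3) -> return 2  (same call as traced above)
          -> return 5
          fibonacci(n=4) -> return 3  (same call as traced above)
        -> return 8
        fibonacci(n=5) -> return 5  (same call as traced above)
      -> return 13
      fibonacci(n=6) -> return 8  (same call as traced above)
    -> return 21
    fibonacci(n=7) -> return 13  (same call as traced above)
  -> return 34
  fibonacci(n=8) -> return 21  (same call as traced above)
-> return 55

Final answer: 55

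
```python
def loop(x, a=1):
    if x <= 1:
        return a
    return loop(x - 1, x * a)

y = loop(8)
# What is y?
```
Call trace:
loop(x=8, a=1)
  loop(x=7, a=8)
    loop(x=6, a=56)
      loop(x=5, a=336)
        loop(x=4, a=1680)
          loop(x=3, a=6720)
            loop(x=2, a=20160)
              loop(x=1, a=40320)
              -> return 40320
            -> return 40320
          -> return 40320
        -> return 40320
      -> return 40320
    -> return 40320
  -> return 40320
-> return 40320

Final answer: 40320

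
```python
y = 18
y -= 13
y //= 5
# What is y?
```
Trace:
  y=18
  y=5
  y=1

Final answer: 1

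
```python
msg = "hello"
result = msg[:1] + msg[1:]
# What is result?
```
Trace:
  msg='hello'
  msg='hello', result='hello'

Final answer: 'hello'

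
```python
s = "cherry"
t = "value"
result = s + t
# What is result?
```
Trace:
  s='cherry'
  s='cherry', t='value'
  s='cherry', t='value', result='cherryvalue'

Final answer: 'cherryvalue'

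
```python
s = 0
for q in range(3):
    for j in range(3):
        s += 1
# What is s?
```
Trace:
  s=0
  s=1, q=0, j=0
  s=2, q=0, j=1
  s=3, q=0, j=2
  s=4, q=1, j=0
  s=5, q=1, j=1
  s=6, q=1, j=2
  s=7, q=2, j=0
  s=8, q=2, j=1
  s=9, q=2, j=2

Final answer: 9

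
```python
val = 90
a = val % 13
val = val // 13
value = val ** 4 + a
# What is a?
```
Trace:
  val=90
  val=90, a=12
  val=6, a=12
  val=6, a=12, value=1308

Final answer: 12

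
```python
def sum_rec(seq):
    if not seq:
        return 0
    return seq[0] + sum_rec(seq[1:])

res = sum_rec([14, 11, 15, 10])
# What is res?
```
Call trace:
sum_rec(seq=[14, 11, 15, 10])
  sum_rec(seq=[11, 15, 10])
    sum_rec(seq=[15, 10])
      sum_rec(seq=[10])
        sum_rec(seq=[])
        -> return 0
      -> return 10
    -> return 25
  -> return 36
-> return 50

Final answer: 50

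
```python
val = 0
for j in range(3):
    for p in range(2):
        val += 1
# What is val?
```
Trace:
  val=0
  val=1, j=0, p=0
  val=2, j=0, p=1
  val=3, j=1, p=0
  val=4, j=1, p=1
  val=5, j=2, p=0
  val=6, j=2, p=1

Final answer: 6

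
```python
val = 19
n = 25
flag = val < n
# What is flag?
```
Trace:
  val=19
  val=19, n=25
  val=19, n=25, flag=True

Final answer: True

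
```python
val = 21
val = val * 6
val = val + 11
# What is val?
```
Trace:
  val=21
  val=126
  val=137

Final answer: 137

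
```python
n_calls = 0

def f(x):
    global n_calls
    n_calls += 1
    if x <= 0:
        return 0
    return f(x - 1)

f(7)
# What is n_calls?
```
Call trace:
f(x=7)
  f(x=6)
    f(x=5)
      f(x=4)
        f(x=3)
          f(x=2)
            f(x=1)
              f(x=0)
              -> return 0
            -> return 0
          -> return 0
        -> return 0
      -> return 0
    -> return 0
  -> return 0
-> return 0

n_calls is incremented once per call. f is entered once for each x = 7, 6, 5, 4, 3, 2, 1, 0 (the x <= 0 call returns without recursing), i.e. 7 + 1 calls.
n_calls = 8

Final answer: 8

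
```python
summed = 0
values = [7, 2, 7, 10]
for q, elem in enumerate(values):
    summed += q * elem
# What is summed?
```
Trace:
  summed=0
  summed=0, q=0, elem=7
  summed=2, q=1, elem=2
  summed=16, q=2, elem=7
  summed=46, q=3, elem=10

Final answer: 46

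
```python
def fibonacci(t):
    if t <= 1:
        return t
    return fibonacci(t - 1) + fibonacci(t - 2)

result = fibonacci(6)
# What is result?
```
Call trace (a repeated sub-call is expanded the first time; later identical calls just restate its return value):
fibonacci(t=6)
  fibonacci(t=5)
    fibonacci(t=4)
      fibonacci(t=3)
        fibonacci(t=2)
          fibonacci(t=1)
          -> return 1
          fibonacci(t=0)
          -> return 0
        -> return 1
        fibonacci(t=1)
        -> return 1
      -> return 2
      fibonacci(t=2) -> return 1  (same call as traced above)
    -> return 3
    fibonacci(t=3) -> return 2  (same call as traced above)
  -> return 5
  fibonacci(t=4) -> return 3  (same call as traced above)
-> return 8

Final answer: 8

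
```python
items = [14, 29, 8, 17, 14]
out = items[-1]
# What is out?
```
Trace:
  items=[14, 29, 8, 17, 14]
  items=[14, 29, 8, 17, 14], out=14

Final answer: 14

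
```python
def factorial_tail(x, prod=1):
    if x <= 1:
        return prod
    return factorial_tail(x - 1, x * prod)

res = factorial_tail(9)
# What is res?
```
Call trace:
factorial_tail(x=9, prod=1)
  factorial_tail(x=8, prod=9)
    factorial_tail(x=7, prod=72)
      factorial_tail(x=6, prod=504)
        factorial_tail(x=5, prod=3024)
          factorial_tail(x=4, prod=15120)
            factorial_tail(x=3, prod=60480)
              factorial_tail(x=2, prod=181440)
                factorial_tail(x=1, prod=362880)
                -> return 362880
              -> return 362880
            -> return 362880
          -> return 362880
        -> return 362880
      -> return 362880
    -> return 362880
  -> return 362880
-> return 362880

Final answer: 362880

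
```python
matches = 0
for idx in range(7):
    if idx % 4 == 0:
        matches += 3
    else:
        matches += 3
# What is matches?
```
Trace:
  matches=0
  matches=3, idx=0
  matches=6, idx=1
  matches=9, idx=2
  matches=12, idx=3
  matches=15, idx=4
  matches=18, idx=5
  matches=21, idx=6

Final answer: 21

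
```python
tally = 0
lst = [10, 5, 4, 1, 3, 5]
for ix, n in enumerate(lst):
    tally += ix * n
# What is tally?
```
Trace:
  tally=0
  tally=0, ix=0, n=10
  tally=5, ix=1, n=5
  tally=13, ix=2, n=4
  tally=16, ix=3, n=1
  tally=28, ix=4, n=3
  tally=53, ix=5, n=5

Final answer: 53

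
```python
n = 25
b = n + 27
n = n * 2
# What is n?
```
Trace:
  n=25
  n=25, b=52
  n=50, b=52

Final answer: 50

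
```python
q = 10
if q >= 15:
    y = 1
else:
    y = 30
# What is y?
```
Trace:
  q=10
  q=10, y=30

Final answer: 30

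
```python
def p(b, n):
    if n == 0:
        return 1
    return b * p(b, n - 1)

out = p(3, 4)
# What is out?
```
Call trace:
p(b=3, n=4)
  p(b=3, n=3)
    p(b=3, n=2)
      p(b=3, n=1)
        p(b=3, n=0)
        -> return 1
      -> return 3
    -> return 9
  -> return 27
-> return 81

Final answer: 81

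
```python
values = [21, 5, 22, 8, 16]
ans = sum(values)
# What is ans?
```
Trace:
  values=[21, 5, 22, 8, 16]
  values=[21, 5, 22, 8, 16], ans=72

Final answer: 72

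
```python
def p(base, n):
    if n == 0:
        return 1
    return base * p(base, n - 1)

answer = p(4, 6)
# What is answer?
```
Call trace:
p(base=4, n=6)
  p(base=4, n=5)
    p(base=4, n=4)
      p(base=4, n=3)
        p(base=4, n=2)
          p(base=4, n=1)
            p(base=4, n=0)
            -> return 1
          -> return 4
        -> return 16
      -> return 64
    -> return 256
  -> return 1024
-> return 4096

Final answer: 4096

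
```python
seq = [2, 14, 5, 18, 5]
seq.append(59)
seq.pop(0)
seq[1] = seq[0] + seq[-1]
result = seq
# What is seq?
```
Trace:
  seq=[2, 14, 5, 18, 5]
  seq=[2, 14, 5, 18, 5, 59]
  seq=[14, 5, 18, 5, 59]
  seq=[14, 73, 18, 5, 59]
  seq=[14, 73, 18, 5, 59], result=[14, 73, 18, 5, 59]

Final answer: [14, 73, 18, 5, 59]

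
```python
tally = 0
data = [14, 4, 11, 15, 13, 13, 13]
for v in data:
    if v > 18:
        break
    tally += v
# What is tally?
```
Trace:
  tally=0
  tally=14, v=14
  tally=18, v=4
  tally=29, v=11
  tally=44, v=15
  tally=57, v=13
  tally=70, v=13
  tally=83, v=13

Final answer: 83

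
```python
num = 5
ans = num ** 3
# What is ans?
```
Trace:
  num=5
  num=5, ans=125

Final answer: 125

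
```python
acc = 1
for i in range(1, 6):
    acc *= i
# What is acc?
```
Trace:
  acc=1
  acc=1, i=1
  acc=2, i=2
  acc=6, i=3
  acc=24, i=4
  acc=120, i=5

Final answer: 120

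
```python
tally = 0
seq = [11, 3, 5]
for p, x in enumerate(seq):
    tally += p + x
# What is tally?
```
Trace:
  tally=0
  tally=11, p=0, x=11
  tally=15, p=1, x=3
  tally=22, p=2, x=5

Final answer: 22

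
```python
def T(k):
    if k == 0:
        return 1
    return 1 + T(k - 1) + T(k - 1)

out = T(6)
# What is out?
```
Call trace (a repeated sub-call is expanded the first time; later identical calls just restate its return value):
T(k=6)
  T(k=5)
    T(k=4)
      T(k=3)
        T(k=2)
          T(k=1)
            T(k=0)
            -> return 1
            T(k=0)
            -> return 1
          -> return 3
          T(k=1) -> return 3  (same call as traced above)
        -> return 7
        T(k=2) -> return 7  (same call as traced above)
      -> return 15
      T(k=3) -> return 15  (same call as traced above)
    -> return 31
    T(k=4) -> return 31  (same call as traced above)
  -> return 63
  T(k=5) -> return 63  (same call as traced above)
-> return 127

Final answer: 127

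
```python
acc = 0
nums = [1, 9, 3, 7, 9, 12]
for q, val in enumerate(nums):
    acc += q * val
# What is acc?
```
Trace:
  acc=0
  acc=0, q=0, val=1
  acc=9, q=1, val=9
  acc=15, q=2, val=3
  acc=36, q=3, val=7
  acc=72, q=4, val=9
  acc=132, q=5, val=12

Final answer: 132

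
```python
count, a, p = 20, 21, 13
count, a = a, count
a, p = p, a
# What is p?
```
Trace:
  count=20, a=21, p=13
  count=21, a=20, p=13
  count=21, a=13, p=20

Final answer: 20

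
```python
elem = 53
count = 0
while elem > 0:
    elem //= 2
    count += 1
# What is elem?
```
Trace:
  elem=53
  elem=53, count=0
  elem=26, count=1
  elem=13, count=2
  elem=6, count=3
  elem=3, count=4
  elem=1, count=5
  elem=0, count=6

Final answer: 0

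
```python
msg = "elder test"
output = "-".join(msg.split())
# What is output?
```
Trace:
  msg='elder test'
  msg='elder test', output='elder-test'

Final answer: 'elder-test'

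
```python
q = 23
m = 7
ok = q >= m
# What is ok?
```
Trace:
  q=23
  q=23, m=7
  q=23, m=7, ok=True

Final answer: True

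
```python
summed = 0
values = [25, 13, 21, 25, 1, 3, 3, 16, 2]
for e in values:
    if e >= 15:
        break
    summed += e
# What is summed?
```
Trace:
  summed=0
  summed=0, e=25

Final answer: 0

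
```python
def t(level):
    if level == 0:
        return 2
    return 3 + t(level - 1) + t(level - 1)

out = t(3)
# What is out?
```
Call trace (a repeated sub-call is expanded the first time; later identical calls just restate its return value):
t(level=3)
  t(level=2)
    t(level=1)
      t(level=0)
      -> return 2
      t(level=0)
      -> return 2
    -> return 7
    t(level=1) -> return 7  (same call as traced above)
  -> return 17
  t(level=2) -> return 17  (same call as traced above)
-> return 37

Final answer: 37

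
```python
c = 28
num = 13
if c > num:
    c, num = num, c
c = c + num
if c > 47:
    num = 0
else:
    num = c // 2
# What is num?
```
Trace:
  c=28
  c=28, num=13
  c=13, num=28
  c=41, num=28
  c=41, num=20

Final answer: 20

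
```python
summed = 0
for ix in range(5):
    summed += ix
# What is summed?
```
Trace:
  summed=0
  summed=0, ix=0
  summed=1, ix=1
  summed=3, ix=2
  summed=6, ix=3
  summed=10, ix=4

Final answer: 10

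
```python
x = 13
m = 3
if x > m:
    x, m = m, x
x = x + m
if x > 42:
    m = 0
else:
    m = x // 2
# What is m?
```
Trace:
  x=13
  x=13, m=3
  x=3, m=13
  x=16, m=13
  x=16, m=8

Final answer: 8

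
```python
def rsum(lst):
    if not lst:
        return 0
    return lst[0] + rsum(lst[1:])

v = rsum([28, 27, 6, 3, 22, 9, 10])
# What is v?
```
Call trace:
rsum(lst=[28, 27, 6, 3, 22, 9, 10])
  rsum(lst=[27, 6, 3, 22, 9, 10])
    rsum(lst=[6, 3, 22, 9, 10])
      rsum(lst=[3, 22, 9, 10])
        rsum(lst=[22, 9, 10])
          rsum(lst=[9, 10])
            rsum(lst=[10])
              rsum(lst=[])
              -> return 0
            -> return 10
          -> return 19
        -> return 41
      -> return 44
    -> return 50
  -> return 77
-> return 105

Final answer: 105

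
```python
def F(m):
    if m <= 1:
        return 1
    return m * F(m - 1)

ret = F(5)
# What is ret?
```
Call trace:
F(m=5)
  F(m=4)
    F(m=3)
      F(m=2)
        F(m=1)
        -> return 1
      -> return 2
    -> return 6
  -> return 24
-> return 120

Final answer: 120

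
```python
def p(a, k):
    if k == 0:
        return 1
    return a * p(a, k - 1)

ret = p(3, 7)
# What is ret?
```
Call trace:
p(a=3, k=7)
  p(a=3, k=6)
    p(a=3, k=5)
      p(a=3, k=4)
        p(a=3, k=3)
          p(a=3, k=2)
            p(a=3, k=1)
              p(a=3, k=0)
              -> return 1
            -> return 3
          -> return 9
        -> return 27
      -> return 81
    -> return 243
  -> return 729
-> return 2187

Final answer: 2187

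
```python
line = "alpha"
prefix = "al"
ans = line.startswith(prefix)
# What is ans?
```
Trace:
  line='alpha'
  line='alpha', prefix='al'
  line='alpha', prefix='al', ans=True

Final answer: True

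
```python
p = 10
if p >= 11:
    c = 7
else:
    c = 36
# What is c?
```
Trace:
  p=10
  p=10, c=36

Final answer: 36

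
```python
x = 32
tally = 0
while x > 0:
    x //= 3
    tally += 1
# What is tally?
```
Trace:
  x=32
  x=32, tally=0
  x=10, tally=1
  x=3, tally=2
  x=1, tally=3
  x=0, tally=4

Final answer: 4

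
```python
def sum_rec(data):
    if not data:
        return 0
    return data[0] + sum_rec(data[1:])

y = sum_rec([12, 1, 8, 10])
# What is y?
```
Call trace:
sum_rec(data=[12, 1, 8, 10])
  sum_rec(data=[1, 8, 10])
    sum_rec(data=[8, 10])
      sum_rec(data=[10])
        sum_rec(data=[])
        -> return 0
      -> return 10
    -> return 18
  -> return 19
-> return 31

Final answer: 31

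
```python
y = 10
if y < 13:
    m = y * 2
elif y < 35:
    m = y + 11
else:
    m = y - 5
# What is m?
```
Trace:
  y=10
  y=10, m=20

Final answer: 20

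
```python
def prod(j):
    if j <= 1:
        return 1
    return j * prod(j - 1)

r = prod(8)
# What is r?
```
Call trace:
prod(j=8)
  prod(j=7)
    prod(j=6)
      prod(j=5)
        prod(j=4)
          prod(j=3)
            prod(j=2)
              prod(j=1)
              -> return 1
            -> return 2
          -> return 6
        -> return 24
      -> return 120
    -> return 720
  -> return 5040
-> return 40320

Final answer: 40320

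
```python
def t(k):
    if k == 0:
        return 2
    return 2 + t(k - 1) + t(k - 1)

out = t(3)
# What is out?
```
Call trace (a repeated sub-call is expanded the first time; later identical calls just restate its return value):
t(k=3)
  t(k=2)
    t(k=1)
      t(k=0)
      -> return 2
      t(k=0)
      -> return 2
    -> return 6
    t(k=1) -> return 6  (same call as traced above)
  -> return 14
  t(k=2) -> return 14  (same call as traced above)
-> return 30

Final answer: 30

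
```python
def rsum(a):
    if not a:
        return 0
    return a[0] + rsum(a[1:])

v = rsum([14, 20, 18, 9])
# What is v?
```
Call trace:
rsum(a=[14, 20, 18, 9])
  rsum(a=[20, 18, 9])
    rsum(a=[18, 9])
      rsum(a=[9])
        rsum(a=[])
        -> return 0
      -> return 9
    -> return 27
  -> return 47
-> return 61

Final answer: 61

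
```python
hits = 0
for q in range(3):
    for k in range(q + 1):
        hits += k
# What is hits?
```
Trace:
  hits=0
  hits=0, q=0, k=0
  hits=0, q=1, k=0
  hits=1, q=1, k=1
  hits=1, q=2, k=0
  hits=2, q=2, k=1
  hits=4, q=2, k=2

Final answer: 4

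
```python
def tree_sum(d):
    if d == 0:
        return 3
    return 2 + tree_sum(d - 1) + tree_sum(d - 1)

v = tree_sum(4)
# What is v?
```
Call trace (a repeated sub-call is expanded the first time; later identical calls just restate its return value):
tree_sum(d=4)
  tree_sum(d=3)
    tree_sum(d=2)
      tree_sum(d=1)
        tree_sum(d=0)
        -> return 3
        tree_sum(d=0)
        -> return 3
      -> return 8
      tree_sum(d=1) -> return 8  (same call as traced above)
    -> return 18
    tree_sum(d=2) -> return 18  (same call as traced above)
  -> return 38
  tree_sum(d=3) -> return 38  (same call as traced above)
-> return 78

Final answer: 78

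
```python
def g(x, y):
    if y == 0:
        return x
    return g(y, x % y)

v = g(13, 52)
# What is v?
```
Call trace:
g(x=13, y=52)
  g(x=52, y=13)
    g(x=13, y=0)
    -> return 13
  -> return 13
-> return 13

Final answer: 13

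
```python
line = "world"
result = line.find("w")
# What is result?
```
Trace:
  line='world'
  line='world', result=0

Final answer: 0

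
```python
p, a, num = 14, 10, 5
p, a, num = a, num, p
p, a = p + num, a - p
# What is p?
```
Trace:
  p=14, a=10, num=5
  p=10, a=5, num=14
  p=24, a=-5, num=14

Final answer: 24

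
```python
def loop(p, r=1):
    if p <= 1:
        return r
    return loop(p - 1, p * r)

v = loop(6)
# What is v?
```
Call trace:
loop(p=6, r=1)
  loop(p=5, r=6)
    loop(p=4, r=30)
      loop(p=3, r=120)
        loop(p=2, r=360)
          loop(p=1, r=720)
          -> return 720
        -> return 720
      -> return 720
    -> return 720
  -> return 720
-> return 720

Final answer: 720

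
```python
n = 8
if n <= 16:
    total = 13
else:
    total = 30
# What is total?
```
Trace:
  n=8
  n=8, total=13

Final answer: 13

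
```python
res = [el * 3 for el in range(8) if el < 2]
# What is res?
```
Trace:
  el=0
  el=1
  el=2
  el=3
  el=4
  el=5
  el=6
  el=7
  res=[0, 3]

Final answer: [0, 3]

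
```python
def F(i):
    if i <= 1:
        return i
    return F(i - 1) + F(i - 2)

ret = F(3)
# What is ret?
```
Call trace:
F(i=3)
  F(i=2)
    F(i=1)
    -> return 1
    F(i=0)
    -> return 0
  -> return 1
  F(i=1)
  -> return 1
-> return 2

Final answer: 2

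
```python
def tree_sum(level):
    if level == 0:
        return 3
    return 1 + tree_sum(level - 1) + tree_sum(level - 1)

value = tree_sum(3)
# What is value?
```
Call trace (a repeated sub-call is expanded the first time; later identical calls just restate its return value):
tree_sum(level=3)
  tree_sum(level=2)
    tree_sum(level=1)
      tree_sum(level=0)
      -> return 3
      tree_sum(level=0)
      -> return 3
    -> return 7
    tree_sum(level=1) -> return 7  (same call as traced above)
  -> return 15
  tree_sum(level=2) -> return 15  (same call as traced above)
-> return 31

Final answer: 31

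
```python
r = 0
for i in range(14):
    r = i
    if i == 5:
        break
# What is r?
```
Trace:
  r=0
  r=0, i=0
  r=1, i=1
  r=2, i=2
  r=3, i=3
  r=4, i=4
  r=5, i=5

Final answer: 5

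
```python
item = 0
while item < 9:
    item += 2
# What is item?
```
Trace:
  item=0
  item=2
  item=4
  item=6
  item=8
  item=10

Final answer: 10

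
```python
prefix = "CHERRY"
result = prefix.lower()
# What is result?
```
Trace:
  prefix='CHERRY'
  prefix='CHERRY', result='cherry'

Final answer: 'cherry'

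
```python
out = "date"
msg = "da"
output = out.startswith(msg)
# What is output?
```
Trace:
  out='date'
  out='date', msg='da'
  out='date', msg='da', output=True

Final answer: True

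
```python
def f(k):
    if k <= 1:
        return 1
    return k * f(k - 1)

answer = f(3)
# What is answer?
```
Call trace:
f(k=3)
  f(k=2)
    f(k=1)
    -> return 1
  -> return 2
-> return 6

Final answer: 6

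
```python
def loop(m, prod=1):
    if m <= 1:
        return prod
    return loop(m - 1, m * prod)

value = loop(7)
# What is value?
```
Call trace:
loop(m=7, prod=1)
  loop(m=6, prod=7)
    loop(m=5, prod=42)
      loop(m=4, prod=210)
        loop(m=3, prod=840)
          loop(m=2, prod=2520)
            loop(m=1, prod=5040)
            -> return 5040
          -> return 5040
        -> return 5040
      -> return 5040
    -> return 5040
  -> return 5040
-> return 5040

Final answer: 5040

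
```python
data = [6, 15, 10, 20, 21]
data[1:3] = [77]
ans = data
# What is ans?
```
Trace:
  data=[6, 15, 10, 20, 21]
  data=[6, 77, 20, 21]
  data=[6, 77, 20, 21], ans=[6, 77, 20, 21]

Final answer: [6, 77, 20, 21]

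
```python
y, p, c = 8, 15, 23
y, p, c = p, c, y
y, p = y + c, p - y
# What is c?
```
Trace:
  y=8, p=15, c=23
  y=15, p=23, c=8
  y=23, p=8, c=8

Final answer: 8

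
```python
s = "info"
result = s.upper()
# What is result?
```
Trace:
  s='info'
  s='info', result='INFO'

Final answer: 'INFO'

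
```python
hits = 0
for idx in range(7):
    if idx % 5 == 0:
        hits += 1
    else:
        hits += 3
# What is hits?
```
Trace:
  hits=0
  hits=1, idx=0
  hits=4, idx=1
  hits=7, idx=2
  hits=10, idx=3
  hits=13, idx=4
  hits=14, idx=5
  hits=17, idx=6

Final answer: 17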